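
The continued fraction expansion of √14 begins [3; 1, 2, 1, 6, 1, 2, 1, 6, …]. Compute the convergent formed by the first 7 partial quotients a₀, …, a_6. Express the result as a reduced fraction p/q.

333/89

Start with 2.
1 + 1/(2/1) = 1 + 1/2 = 3/2
6 + 1/(3/2) = 6 + 2/3 = 20/3
1 + 1/(20/3) = 1 + 3/20 = 23/20
2 + 1/(23/20) = 2 + 20/23 = 66/23
1 + 1/(66/23) = 1 + 23/66 = 89/66
3 + 1/(89/66) = 3 + 66/89 = 333/89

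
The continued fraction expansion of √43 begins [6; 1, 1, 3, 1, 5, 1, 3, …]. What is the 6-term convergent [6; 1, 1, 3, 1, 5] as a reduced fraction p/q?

341/52

Build up convergents one term at a time:
a_0 = 6: 6/1
a_1 = 1: 7/1
a_2 = 1: 13/2
a_3 = 3: 46/7
a_4 = 1: 59/9
a_5 = 5: 341/52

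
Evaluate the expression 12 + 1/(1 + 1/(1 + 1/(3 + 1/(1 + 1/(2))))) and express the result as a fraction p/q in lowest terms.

314/25

Collapse the nested fraction from the inside out:
Start with 2.
1 + 1/(2/1) = 1 + 1/2 = 3/2
3 + 1/(3/2) = 3 + 2/3 = 11/3
1 + 1/(11/3) = 1 + 3/11 = 14/11
1 + 1/(14/11) = 1 + 11/14 = 25/14
12 + 1/(25/14) = 12 + 14/25 = 314/25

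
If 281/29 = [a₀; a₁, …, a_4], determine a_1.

1

⌊281/29⌋ = 9, remainder 20
⌊29/20⌋ = 1, remainder 9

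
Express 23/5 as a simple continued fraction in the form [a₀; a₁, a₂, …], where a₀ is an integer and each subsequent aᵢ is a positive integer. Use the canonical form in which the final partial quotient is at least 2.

[4; 1, 1, 2]

Apply division with remainder until the remainder is 0:
23 = 4·5 + 3, so a_0 = 4
5 = 1·3 + 2, so a_1 = 1
3 = 1·2 + 1, so a_2 = 1
2 = 2·1 + 0, so a_3 = 2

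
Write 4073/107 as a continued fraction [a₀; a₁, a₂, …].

⌊4073/107⌋ = 38, remainder 7
⌊107/7⌋ = 15, remainder 2
⌊7/2⌋ = 3, remainder 1
⌊2/1⌋ = 2, remainder 0

[38; 15, 3, 2]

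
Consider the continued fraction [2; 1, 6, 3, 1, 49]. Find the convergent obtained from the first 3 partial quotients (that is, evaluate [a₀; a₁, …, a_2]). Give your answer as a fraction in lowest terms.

20/7

Starting at the tail and folding back:
Start with 6.
1 + 1/(6/1) = 1 + 1/6 = 7/6
2 + 1/(7/6) = 2 + 6/7 = 20/7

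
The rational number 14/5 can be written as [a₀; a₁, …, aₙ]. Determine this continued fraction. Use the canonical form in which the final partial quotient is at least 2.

[2; 1, 4]

Repeatedly divide and take the remainder:
14 = 2·5 + 4, so a_0 = 2
5 = 1·4 + 1, so a_1 = 1
4 = 4·1 + 0, so a_2 = 4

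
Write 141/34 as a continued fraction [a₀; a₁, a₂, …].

[4; 6, 1, 4]

141 ÷ 34 → quotient 4, remainder 5
34 ÷ 5 → quotient 6, remainder 4
5 ÷ 4 → quotient 1, remainder 1
4 ÷ 1 → quotient 4, remainder 0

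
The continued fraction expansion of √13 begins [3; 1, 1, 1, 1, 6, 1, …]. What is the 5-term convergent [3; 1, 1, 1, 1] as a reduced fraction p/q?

a_0 = 3: 3/1
a_1 = 1: 4/1
a_2 = 1: 7/2
a_3 = 1: 11/3
a_4 = 1: 18/5

18/5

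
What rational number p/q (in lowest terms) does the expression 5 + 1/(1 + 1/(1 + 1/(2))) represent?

28/5

Work from the innermost term outward:
Start with 2.
1 + 1/(2/1) = 1 + 1/2 = 3/2
1 + 1/(3/2) = 1 + 2/3 = 5/3
5 + 1/(5/3) = 5 + 3/5 = 28/5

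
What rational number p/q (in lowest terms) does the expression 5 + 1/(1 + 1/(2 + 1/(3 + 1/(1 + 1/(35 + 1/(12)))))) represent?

31838/5593

Compute successive convergents:
a_0 = 5: 5/1
a_1 = 1: 6/1
a_2 = 2: 17/3
a_3 = 3: 57/10
a_4 = 1: 74/13
a_5 = 35: 2647/465
a_6 = 12: 31838/5593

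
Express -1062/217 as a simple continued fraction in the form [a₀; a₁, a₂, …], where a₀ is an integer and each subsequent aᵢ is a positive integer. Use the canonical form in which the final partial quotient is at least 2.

-1062 ÷ 217 → quotient -5, remainder 23
217 ÷ 23 → quotient 9, remainder 10
23 ÷ 10 → quotient 2, remainder 3
10 ÷ 3 → quotient 3, remainder 1
3 ÷ 1 → quotient 3, remainder 0

[-5; 9, 2, 3, 3]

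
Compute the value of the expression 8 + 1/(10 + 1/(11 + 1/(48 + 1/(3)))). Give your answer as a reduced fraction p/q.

130598/16125

Use the convergent recurrence hₖ = aₖ·hₖ₋₁ + hₖ₋₂ (and likewise for the denominators kₖ):
a_0 = 8: 8/1
a_1 = 10: 81/10
a_2 = 11: 899/111
a_3 = 48: 43233/5338
a_4 = 3: 130598/16125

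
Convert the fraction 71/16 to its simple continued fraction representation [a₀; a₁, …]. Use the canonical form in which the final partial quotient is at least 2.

[4; 2, 3, 2]

Run the Euclidean algorithm, recording each quotient:
⌊71/16⌋ = 4, remainder 7
⌊16/7⌋ = 2, remainder 2
⌊7/2⌋ = 3, remainder 1
⌊2/1⌋ = 2, remainder 0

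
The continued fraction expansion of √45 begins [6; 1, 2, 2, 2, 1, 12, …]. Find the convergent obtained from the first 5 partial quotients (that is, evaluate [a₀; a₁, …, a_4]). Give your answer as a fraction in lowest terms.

Use the convergent recurrence hₖ = aₖ·hₖ₋₁ + hₖ₋₂ (and likewise for the denominators kₖ):
a_0 = 6: 6/1
a_1 = 1: 7/1
a_2 = 2: 20/3
a_3 = 2: 47/7
a_4 = 2: 114/17

114/17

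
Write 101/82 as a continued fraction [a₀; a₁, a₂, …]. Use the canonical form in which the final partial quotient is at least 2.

⌊101/82⌋ = 1, remainder 19
⌊82/19⌋ = 4, remainder 6
⌊19/6⌋ = 3, remainder 1
⌊6/1⌋ = 6, remainder 0

[1; 4, 3, 6]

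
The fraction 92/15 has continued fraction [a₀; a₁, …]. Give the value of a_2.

2

Run the Euclidean algorithm, recording each quotient:
92 = 6·15 + 2, so a_0 = 6
15 = 7·2 + 1, so a_1 = 7
2 = 2·1 + 0, so a_2 = 2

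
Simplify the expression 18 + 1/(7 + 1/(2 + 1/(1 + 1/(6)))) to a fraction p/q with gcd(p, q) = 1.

a_0 = 18: 18/1
a_1 = 7: 127/7
a_2 = 2: 272/15
a_3 = 1: 399/22
a_4 = 6: 2666/147

2666/147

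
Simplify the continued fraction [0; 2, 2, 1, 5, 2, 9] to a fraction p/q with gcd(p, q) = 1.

Build up convergents one term at a time:
a_0 = 0: 0/1
a_1 = 2: 1/2
a_2 = 2: 2/5
a_3 = 1: 3/7
a_4 = 5: 17/40
a_5 = 2: 37/87
a_6 = 9: 350/823

350/823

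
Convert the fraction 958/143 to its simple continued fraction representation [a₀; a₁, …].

[6; 1, 2, 3, 14]

Run the Euclidean algorithm, recording each quotient:
⌊958/143⌋ = 6, remainder 100
⌊143/100⌋ = 1, remainder 43
⌊100/43⌋ = 2, remainder 14
⌊43/14⌋ = 3, remainder 1
⌊14/1⌋ = 14, remainder 0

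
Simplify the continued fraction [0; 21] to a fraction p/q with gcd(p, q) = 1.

a_0 = 0: 0/1
a_1 = 21: 1/21

1/21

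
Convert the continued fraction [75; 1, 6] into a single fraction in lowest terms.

Collapse the nested fraction from the inside out:
Start with 6.
1 + 1/(6/1) = 1 + 1/6 = 7/6
75 + 1/(7/6) = 75 + 6/7 = 531/7

531/7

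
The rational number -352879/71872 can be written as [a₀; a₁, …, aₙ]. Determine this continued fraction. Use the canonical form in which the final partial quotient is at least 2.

[-5; 11, 11, 6, 2, 5, 8]

-352879 ÷ 71872 → quotient -5, remainder 6481
71872 ÷ 6481 → quotient 11, remainder 581
6481 ÷ 581 → quotient 11, remainder 90
581 ÷ 90 → quotient 6, remainder 41
90 ÷ 41 → quotient 2, remainder 8
41 ÷ 8 → quotient 5, remainder 1
8 ÷ 1 → quotient 8, remainder 0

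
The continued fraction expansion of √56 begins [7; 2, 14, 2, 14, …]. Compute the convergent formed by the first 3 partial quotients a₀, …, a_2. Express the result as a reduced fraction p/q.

217/29

a_0 = 7: 7/1
a_1 = 2: 15/2
a_2 = 14: 217/29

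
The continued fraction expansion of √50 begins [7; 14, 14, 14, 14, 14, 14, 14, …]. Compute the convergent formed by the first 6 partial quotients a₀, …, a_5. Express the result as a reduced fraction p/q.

3880899/548842

Start with 14.
14 + 1/(14/1) = 14 + 1/14 = 197/14
14 + 1/(197/14) = 14 + 14/197 = 2772/197
14 + 1/(2772/197) = 14 + 197/2772 = 39005/2772
14 + 1/(39005/2772) = 14 + 2772/39005 = 548842/39005
7 + 1/(548842/39005) = 7 + 39005/548842 = 3880899/548842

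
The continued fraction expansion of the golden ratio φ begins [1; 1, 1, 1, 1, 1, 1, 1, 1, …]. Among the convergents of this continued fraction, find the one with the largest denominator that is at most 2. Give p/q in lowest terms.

3/2

a_0 = 1: 1/1  (≤ bound)
a_1 = 1: 2/1  (≤ bound)
a_2 = 1: 3/2  (≤ bound)
a_3 = 1: 5/3  (> 2, stop)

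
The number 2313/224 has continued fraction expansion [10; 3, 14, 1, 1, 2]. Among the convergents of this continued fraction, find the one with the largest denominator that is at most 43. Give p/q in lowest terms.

a_0 = 10: 10/1  (≤ bound)
a_1 = 3: 31/3  (≤ bound)
a_2 = 14: 444/43  (≤ bound)
a_3 = 1: 475/46  (> 43, stop)

444/43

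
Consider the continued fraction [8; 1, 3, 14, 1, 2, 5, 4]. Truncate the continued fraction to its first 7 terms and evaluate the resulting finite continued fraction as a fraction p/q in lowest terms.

Start with 5.
2 + 1/(5/1) = 2 + 1/5 = 11/5
1 + 1/(11/5) = 1 + 5/11 = 16/11
14 + 1/(16/11) = 14 + 11/16 = 235/16
3 + 1/(235/16) = 3 + 16/235 = 721/235
1 + 1/(721/235) = 1 + 235/721 = 956/721
8 + 1/(956/721) = 8 + 721/956 = 8369/956

8369/956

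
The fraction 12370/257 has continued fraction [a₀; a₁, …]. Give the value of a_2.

⌊12370/257⌋ = 48, remainder 34
⌊257/34⌋ = 7, remainder 19
⌊34/19⌋ = 1, remainder 15

1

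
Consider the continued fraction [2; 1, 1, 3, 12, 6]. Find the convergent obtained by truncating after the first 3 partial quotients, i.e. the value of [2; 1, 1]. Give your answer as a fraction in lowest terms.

5/2

Start with 1.
1 + 1/(1/1) = 1 + 1/1 = 2/1
2 + 1/(2/1) = 2 + 1/2 = 5/2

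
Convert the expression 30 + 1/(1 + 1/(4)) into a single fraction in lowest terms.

154/5

Start with 4.
1 + 1/(4/1) = 1 + 1/4 = 5/4
30 + 1/(5/4) = 30 + 4/5 = 154/5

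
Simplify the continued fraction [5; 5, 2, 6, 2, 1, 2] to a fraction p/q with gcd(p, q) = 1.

3115/601

a_0 = 5: 5/1
a_1 = 5: 26/5
a_2 = 2: 57/11
a_3 = 6: 368/71
a_4 = 2: 793/153
a_5 = 1: 1161/224
a_6 = 2: 3115/601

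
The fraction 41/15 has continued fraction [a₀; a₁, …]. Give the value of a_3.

⌊41/15⌋ = 2, remainder 11
⌊15/11⌋ = 1, remainder 4
⌊11/4⌋ = 2, remainder 3
⌊4/3⌋ = 1, remainder 1

1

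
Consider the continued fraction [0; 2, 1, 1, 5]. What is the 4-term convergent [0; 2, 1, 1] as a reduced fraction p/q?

Use the convergent recurrence hₖ = aₖ·hₖ₋₁ + hₖ₋₂ (and likewise for the denominators kₖ):
a_0 = 0: 0/1
a_1 = 2: 1/2
a_2 = 1: 1/3
a_3 = 1: 2/5

2/5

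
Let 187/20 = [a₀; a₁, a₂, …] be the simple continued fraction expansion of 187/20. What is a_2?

1

187 ÷ 20 → quotient 9, remainder 7
20 ÷ 7 → quotient 2, remainder 6
7 ÷ 6 → quotient 1, remainder 1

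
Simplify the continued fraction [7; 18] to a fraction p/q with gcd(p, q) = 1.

Starting at the tail and folding back:
Start with 18.
7 + 1/(18/1) = 7 + 1/18 = 127/18

127/18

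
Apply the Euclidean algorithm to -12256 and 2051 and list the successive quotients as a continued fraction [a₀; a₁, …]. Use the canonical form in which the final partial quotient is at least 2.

[-6; 41, 50]

⌊-12256/2051⌋ = -6, remainder 50
⌊2051/50⌋ = 41, remainder 1
⌊50/1⌋ = 50, remainder 0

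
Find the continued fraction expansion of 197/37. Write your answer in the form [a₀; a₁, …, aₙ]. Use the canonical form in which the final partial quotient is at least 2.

[5; 3, 12]

⌊197/37⌋ = 5, remainder 12
⌊37/12⌋ = 3, remainder 1
⌊12/1⌋ = 12, remainder 0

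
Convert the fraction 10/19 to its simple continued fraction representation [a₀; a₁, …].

[0; 1, 1, 9]

10 = 0·19 + 10, so a_0 = 0
19 = 1·10 + 9, so a_1 = 1
10 = 1·9 + 1, so a_2 = 1
9 = 9·1 + 0, so a_3 = 9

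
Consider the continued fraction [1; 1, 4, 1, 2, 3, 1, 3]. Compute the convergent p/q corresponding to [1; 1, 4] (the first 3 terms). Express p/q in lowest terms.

Work from the innermost term outward:
Start with 4.
1 + 1/(4/1) = 1 + 1/4 = 5/4
1 + 1/(5/4) = 1 + 4/5 = 9/5

9/5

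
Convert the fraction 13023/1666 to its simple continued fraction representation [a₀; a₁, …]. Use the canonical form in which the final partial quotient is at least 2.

Repeatedly divide and take the remainder:
13023 = 7·1666 + 1361, so a_0 = 7
1666 = 1·1361 + 305, so a_1 = 1
1361 = 4·305 + 141, so a_2 = 4
305 = 2·141 + 23, so a_3 = 2
141 = 6·23 + 3, so a_4 = 6
23 = 7·3 + 2, so a_5 = 7
3 = 1·2 + 1, so a_6 = 1
2 = 2·1 + 0, so a_7 = 2

[7; 1, 4, 2, 6, 7, 1, 2]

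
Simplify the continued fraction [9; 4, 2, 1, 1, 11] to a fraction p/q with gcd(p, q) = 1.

Start with 11.
1 + 1/(11/1) = 1 + 1/11 = 12/11
1 + 1/(12/11) = 1 + 11/12 = 23/12
2 + 1/(23/12) = 2 + 12/23 = 58/23
4 + 1/(58/23) = 4 + 23/58 = 255/58
9 + 1/(255/58) = 9 + 58/255 = 2353/255

2353/255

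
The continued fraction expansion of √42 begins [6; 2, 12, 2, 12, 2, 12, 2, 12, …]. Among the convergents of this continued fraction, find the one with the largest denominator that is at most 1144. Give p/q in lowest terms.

List convergents until the denominator exceeds the bound:
a_0 = 6: 6/1  (≤ bound)
a_1 = 2: 13/2  (≤ bound)
a_2 = 12: 162/25  (≤ bound)
a_3 = 2: 337/52  (≤ bound)
a_4 = 12: 4206/649  (≤ bound)
a_5 = 2: 8749/1350  (> 1144, stop)

4206/649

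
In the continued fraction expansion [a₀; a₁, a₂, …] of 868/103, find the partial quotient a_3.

1

Run the Euclidean algorithm, recording each quotient:
⌊868/103⌋ = 8, remainder 44
⌊103/44⌋ = 2, remainder 15
⌊44/15⌋ = 2, remainder 14
⌊15/14⌋ = 1, remainder 1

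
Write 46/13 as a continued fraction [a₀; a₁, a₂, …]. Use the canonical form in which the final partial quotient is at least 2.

[3; 1, 1, 6]

46 ÷ 13 → quotient 3, remainder 7
13 ÷ 7 → quotient 1, remainder 6
7 ÷ 6 → quotient 1, remainder 1
6 ÷ 1 → quotient 6, remainder 0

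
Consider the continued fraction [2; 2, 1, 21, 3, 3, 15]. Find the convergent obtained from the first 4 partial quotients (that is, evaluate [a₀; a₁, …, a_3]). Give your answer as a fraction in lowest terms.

152/65

Collapse the nested fraction from the inside out:
Start with 21.
1 + 1/(21/1) = 1 + 1/21 = 22/21
2 + 1/(22/21) = 2 + 21/22 = 65/22
2 + 1/(65/22) = 2 + 22/65 = 152/65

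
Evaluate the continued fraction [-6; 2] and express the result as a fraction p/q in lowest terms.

Work from the innermost term outward:
Start with 2.
-6 + 1/(2/1) = -6 + 1/2 = -11/2

-11/2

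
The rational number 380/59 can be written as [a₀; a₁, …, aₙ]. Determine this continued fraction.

[6; 2, 3, 1, 2, 2]

Run the Euclidean algorithm, recording each quotient:
380 ÷ 59 → quotient 6, remainder 26
59 ÷ 26 → quotient 2, remainder 7
26 ÷ 7 → quotient 3, remainder 5
7 ÷ 5 → quotient 1, remainder 2
5 ÷ 2 → quotient 2, remainder 1
2 ÷ 1 → quotient 2, remainder 0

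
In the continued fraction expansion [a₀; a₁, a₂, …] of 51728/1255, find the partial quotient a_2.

Repeatedly divide and take the remainder:
⌊51728/1255⌋ = 41, remainder 273
⌊1255/273⌋ = 4, remainder 163
⌊273/163⌋ = 1, remainder 110

1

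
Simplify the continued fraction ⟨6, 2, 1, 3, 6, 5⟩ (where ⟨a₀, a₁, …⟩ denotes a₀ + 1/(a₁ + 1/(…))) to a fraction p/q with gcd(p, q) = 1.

2265/356

Collapse the nested fraction from the inside out:
Start with 5.
6 + 1/(5/1) = 6 + 1/5 = 31/5
3 + 1/(31/5) = 3 + 5/31 = 98/31
1 + 1/(98/31) = 1 + 31/98 = 129/98
2 + 1/(129/98) = 2 + 98/129 = 356/129
6 + 1/(356/129) = 6 + 129/356 = 2265/356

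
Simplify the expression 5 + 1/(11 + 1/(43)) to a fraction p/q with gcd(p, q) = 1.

a_0 = 5: 5/1
a_1 = 11: 56/11
a_2 = 43: 2413/474

2413/474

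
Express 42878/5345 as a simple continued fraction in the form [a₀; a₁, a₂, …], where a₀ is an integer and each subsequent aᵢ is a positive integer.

[8; 45, 3, 2, 1, 2, 4]

⌊42878/5345⌋ = 8, remainder 118
⌊5345/118⌋ = 45, remainder 35
⌊118/35⌋ = 3, remainder 13
⌊35/13⌋ = 2, remainder 9
⌊13/9⌋ = 1, remainder 4
⌊9/4⌋ = 2, remainder 1
⌊4/1⌋ = 4, remainder 0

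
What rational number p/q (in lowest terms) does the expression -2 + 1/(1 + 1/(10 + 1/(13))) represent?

Start with 13.
10 + 1/(13/1) = 10 + 1/13 = 131/13
1 + 1/(131/13) = 1 + 13/131 = 144/131
-2 + 1/(144/131) = -2 + 131/144 = -157/144

-157/144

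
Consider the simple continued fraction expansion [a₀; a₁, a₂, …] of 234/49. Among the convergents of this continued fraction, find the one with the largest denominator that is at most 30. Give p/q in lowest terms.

a_0 = 4: 4/1  (≤ bound)
a_1 = 1: 5/1  (≤ bound)
a_2 = 3: 19/4  (≤ bound)
a_3 = 2: 43/9  (≤ bound)
a_4 = 5: 234/49  (> 30, stop)

43/9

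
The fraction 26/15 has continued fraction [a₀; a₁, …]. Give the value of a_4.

3

Repeatedly divide and take the remainder:
⌊26/15⌋ = 1, remainder 11
⌊15/11⌋ = 1, remainder 4
⌊11/4⌋ = 2, remainder 3
⌊4/3⌋ = 1, remainder 1
⌊3/1⌋ = 3, remainder 0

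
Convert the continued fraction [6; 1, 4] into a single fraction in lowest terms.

34/5

Start with 4.
1 + 1/(4/1) = 1 + 1/4 = 5/4
6 + 1/(5/4) = 6 + 4/5 = 34/5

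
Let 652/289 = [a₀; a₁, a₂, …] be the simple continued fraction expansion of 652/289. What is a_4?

652 = 2·289 + 74, so a_0 = 2
289 = 3·74 + 67, so a_1 = 3
74 = 1·67 + 7, so a_2 = 1
67 = 9·7 + 4, so a_3 = 9
7 = 1·4 + 3, so a_4 = 1

1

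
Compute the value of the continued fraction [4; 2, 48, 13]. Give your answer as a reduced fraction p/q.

5677/1263

a_0 = 4: 4/1
a_1 = 2: 9/2
a_2 = 48: 436/97
a_3 = 13: 5677/1263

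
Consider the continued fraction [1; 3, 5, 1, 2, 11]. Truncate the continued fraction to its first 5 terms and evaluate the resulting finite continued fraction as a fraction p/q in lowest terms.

Start with 2.
1 + 1/(2/1) = 1 + 1/2 = 3/2
5 + 1/(3/2) = 5 + 2/3 = 17/3
3 + 1/(17/3) = 3 + 3/17 = 54/17
1 + 1/(54/17) = 1 + 17/54 = 71/54

71/54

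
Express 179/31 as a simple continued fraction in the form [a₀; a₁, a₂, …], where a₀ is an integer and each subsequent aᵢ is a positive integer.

⌊179/31⌋ = 5, remainder 24
⌊31/24⌋ = 1, remainder 7
⌊24/7⌋ = 3, remainder 3
⌊7/3⌋ = 2, remainder 1
⌊3/1⌋ = 3, remainder 0

[5; 1, 3, 2, 3]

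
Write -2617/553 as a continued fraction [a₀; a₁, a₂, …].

-2617 ÷ 553 → quotient -5, remainder 148
553 ÷ 148 → quotient 3, remainder 109
148 ÷ 109 → quotient 1, remainder 39
109 ÷ 39 → quotient 2, remainder 31
39 ÷ 31 → quotient 1, remainder 8
31 ÷ 8 → quotient 3, remainder 7
8 ÷ 7 → quotient 1, remainder 1
7 ÷ 1 → quotient 7, remainder 0

[-5; 3, 1, 2, 1, 3, 1, 7]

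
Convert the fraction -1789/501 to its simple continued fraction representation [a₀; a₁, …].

Run the Euclidean algorithm, recording each quotient:
-1789 = -4·501 + 215, so a_0 = -4
501 = 2·215 + 71, so a_1 = 2
215 = 3·71 + 2, so a_2 = 3
71 = 35·2 + 1, so a_3 = 35
2 = 2·1 + 0, so a_4 = 2

[-4; 2, 3, 35, 2]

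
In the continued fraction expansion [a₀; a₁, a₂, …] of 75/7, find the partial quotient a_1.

Run the Euclidean algorithm, recording each quotient:
75 ÷ 7 → quotient 10, remainder 5
7 ÷ 5 → quotient 1, remainder 2

1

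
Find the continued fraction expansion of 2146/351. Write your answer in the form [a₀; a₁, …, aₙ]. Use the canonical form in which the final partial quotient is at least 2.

[6; 8, 1, 3, 2, 4]

Apply division with remainder until the remainder is 0:
⌊2146/351⌋ = 6, remainder 40
⌊351/40⌋ = 8, remainder 31
⌊40/31⌋ = 1, remainder 9
⌊31/9⌋ = 3, remainder 4
⌊9/4⌋ = 2, remainder 1
⌊4/1⌋ = 4, remainder 0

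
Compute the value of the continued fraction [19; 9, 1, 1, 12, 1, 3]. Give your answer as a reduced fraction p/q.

a_0 = 19: 19/1
a_1 = 9: 172/9
a_2 = 1: 191/10
a_3 = 1: 363/19
a_4 = 12: 4547/238
a_5 = 1: 4910/257
a_6 = 3: 19277/1009

19277/1009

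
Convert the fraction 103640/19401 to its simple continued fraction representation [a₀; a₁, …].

[5; 2, 1, 12, 6, 13, 1, 5]

Run the Euclidean algorithm, recording each quotient:
⌊103640/19401⌋ = 5, remainder 6635
⌊19401/6635⌋ = 2, remainder 6131
⌊6635/6131⌋ = 1, remainder 504
⌊6131/504⌋ = 12, remainder 83
⌊504/83⌋ = 6, remainder 6
⌊83/6⌋ = 13, remainder 5
⌊6/5⌋ = 1, remainder 1
⌊5/1⌋ = 5, remainder 0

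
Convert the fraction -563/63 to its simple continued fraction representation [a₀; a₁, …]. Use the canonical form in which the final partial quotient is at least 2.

[-9; 15, 1, 3]

⌊-563/63⌋ = -9, remainder 4
⌊63/4⌋ = 15, remainder 3
⌊4/3⌋ = 1, remainder 1
⌊3/1⌋ = 3, remainder 0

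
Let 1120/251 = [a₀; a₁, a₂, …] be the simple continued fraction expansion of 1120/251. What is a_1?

2

Apply division with remainder until the remainder is 0:
1120 ÷ 251 → quotient 4, remainder 116
251 ÷ 116 → quotient 2, remainder 19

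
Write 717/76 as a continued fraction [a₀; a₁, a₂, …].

[9; 2, 3, 3, 3]

Run the Euclidean algorithm, recording each quotient:
⌊717/76⌋ = 9, remainder 33
⌊76/33⌋ = 2, remainder 10
⌊33/10⌋ = 3, remainder 3
⌊10/3⌋ = 3, remainder 1
⌊3/1⌋ = 3, remainder 0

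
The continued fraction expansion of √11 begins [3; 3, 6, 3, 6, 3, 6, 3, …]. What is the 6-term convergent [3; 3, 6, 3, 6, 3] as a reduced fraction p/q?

Build up convergents one term at a time:
a_0 = 3: 3/1
a_1 = 3: 10/3
a_2 = 6: 63/19
a_3 = 3: 199/60
a_4 = 6: 1257/379
a_5 = 3: 3970/1197

3970/1197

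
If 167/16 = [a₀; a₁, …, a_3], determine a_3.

Apply division with remainder until the remainder is 0:
167 = 10·16 + 7, so a_0 = 10
16 = 2·7 + 2, so a_1 = 2
7 = 3·2 + 1, so a_2 = 3
2 = 2·1 + 0, so a_3 = 2

2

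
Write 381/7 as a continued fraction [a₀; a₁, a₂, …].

⌊381/7⌋ = 54, remainder 3
⌊7/3⌋ = 2, remainder 1
⌊3/1⌋ = 3, remainder 0

[54; 2, 3]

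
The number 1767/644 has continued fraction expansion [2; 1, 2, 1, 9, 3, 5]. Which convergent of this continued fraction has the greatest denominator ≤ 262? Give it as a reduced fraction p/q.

332/121

List convergents until the denominator exceeds the bound:
a_0 = 2: 2/1  (≤ bound)
a_1 = 1: 3/1  (≤ bound)
a_2 = 2: 8/3  (≤ bound)
a_3 = 1: 11/4  (≤ bound)
a_4 = 9: 107/39  (≤ bound)
a_5 = 3: 332/121  (≤ bound)
a_6 = 5: 1767/644  (> 262, stop)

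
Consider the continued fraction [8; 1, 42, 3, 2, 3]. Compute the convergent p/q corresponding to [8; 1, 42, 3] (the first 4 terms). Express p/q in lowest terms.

1167/130

Start with 3.
42 + 1/(3/1) = 42 + 1/3 = 127/3
1 + 1/(127/3) = 1 + 3/127 = 130/127
8 + 1/(130/127) = 8 + 127/130 = 1167/130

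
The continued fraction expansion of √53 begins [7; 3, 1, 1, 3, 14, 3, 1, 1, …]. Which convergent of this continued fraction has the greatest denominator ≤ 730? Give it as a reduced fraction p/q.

2599/357

a_0 = 7: 7/1  (≤ bound)
a_1 = 3: 22/3  (≤ bound)
a_2 = 1: 29/4  (≤ bound)
a_3 = 1: 51/7  (≤ bound)
a_4 = 3: 182/25  (≤ bound)
a_5 = 14: 2599/357  (≤ bound)
a_6 = 3: 7979/1096  (> 730, stop)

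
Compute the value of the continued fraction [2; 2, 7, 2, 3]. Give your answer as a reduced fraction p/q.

Use the convergent recurrence hₖ = aₖ·hₖ₋₁ + hₖ₋₂ (and likewise for the denominators kₖ):
a_0 = 2: 2/1
a_1 = 2: 5/2
a_2 = 7: 37/15
a_3 = 2: 79/32
a_4 = 3: 274/111

274/111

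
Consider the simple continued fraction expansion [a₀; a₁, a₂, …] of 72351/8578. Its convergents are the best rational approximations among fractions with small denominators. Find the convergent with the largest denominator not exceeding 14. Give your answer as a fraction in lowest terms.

a_0 = 8: 8/1  (≤ bound)
a_1 = 2: 17/2  (≤ bound)
a_2 = 3: 59/7  (≤ bound)
a_3 = 3: 194/23  (> 14, stop)

59/7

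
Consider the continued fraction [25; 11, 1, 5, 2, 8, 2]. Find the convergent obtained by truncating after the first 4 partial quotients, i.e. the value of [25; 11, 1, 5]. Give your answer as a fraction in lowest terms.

1781/71

a_0 = 25: 25/1
a_1 = 11: 276/11
a_2 = 1: 301/12
a_3 = 5: 1781/71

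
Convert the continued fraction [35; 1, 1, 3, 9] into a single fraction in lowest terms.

Start with 9.
3 + 1/(9/1) = 3 + 1/9 = 28/9
1 + 1/(28/9) = 1 + 9/28 = 37/28
1 + 1/(37/28) = 1 + 28/37 = 65/37
35 + 1/(65/37) = 35 + 37/65 = 2312/65

2312/65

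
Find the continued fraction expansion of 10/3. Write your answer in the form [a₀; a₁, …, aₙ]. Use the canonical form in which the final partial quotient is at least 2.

[3; 3]

10 ÷ 3 → quotient 3, remainder 1
3 ÷ 1 → quotient 3, remainder 0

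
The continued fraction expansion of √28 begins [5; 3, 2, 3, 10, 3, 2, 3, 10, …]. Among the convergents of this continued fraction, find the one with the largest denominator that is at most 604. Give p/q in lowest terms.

List convergents until the denominator exceeds the bound:
a_0 = 5: 5/1  (≤ bound)
a_1 = 3: 16/3  (≤ bound)
a_2 = 2: 37/7  (≤ bound)
a_3 = 3: 127/24  (≤ bound)
a_4 = 10: 1307/247  (≤ bound)
a_5 = 3: 4048/765  (> 604, stop)

1307/247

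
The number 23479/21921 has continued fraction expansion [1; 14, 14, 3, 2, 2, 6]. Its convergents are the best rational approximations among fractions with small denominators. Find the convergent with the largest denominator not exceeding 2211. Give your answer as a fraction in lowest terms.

1507/1407

a_0 = 1: 1/1  (≤ bound)
a_1 = 14: 15/14  (≤ bound)
a_2 = 14: 211/197  (≤ bound)
a_3 = 3: 648/605  (≤ bound)
a_4 = 2: 1507/1407  (≤ bound)
a_5 = 2: 3662/3419  (> 2211, stop)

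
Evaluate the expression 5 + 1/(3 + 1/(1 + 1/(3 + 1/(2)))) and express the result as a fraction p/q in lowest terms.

179/34

a_0 = 5: 5/1
a_1 = 3: 16/3
a_2 = 1: 21/4
a_3 = 3: 79/15
a_4 = 2: 179/34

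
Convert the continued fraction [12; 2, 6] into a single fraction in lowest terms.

Compute successive convergents:
a_0 = 12: 12/1
a_1 = 2: 25/2
a_2 = 6: 162/13

162/13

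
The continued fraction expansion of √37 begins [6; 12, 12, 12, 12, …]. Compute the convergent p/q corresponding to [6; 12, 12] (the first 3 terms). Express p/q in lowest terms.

a_0 = 6: 6/1
a_1 = 12: 73/12
a_2 = 12: 882/145

882/145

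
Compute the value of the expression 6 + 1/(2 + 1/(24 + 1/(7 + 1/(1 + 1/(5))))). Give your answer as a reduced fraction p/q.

a_0 = 6: 6/1
a_1 = 2: 13/2
a_2 = 24: 318/49
a_3 = 7: 2239/345
a_4 = 1: 2557/394
a_5 = 5: 15024/2315

15024/2315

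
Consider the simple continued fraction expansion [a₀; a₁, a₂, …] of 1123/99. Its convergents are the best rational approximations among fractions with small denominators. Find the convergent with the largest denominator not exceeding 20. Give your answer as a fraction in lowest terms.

a_0 = 11: 11/1  (≤ bound)
a_1 = 2: 23/2  (≤ bound)
a_2 = 1: 34/3  (≤ bound)
a_3 = 10: 363/32  (> 20, stop)

34/3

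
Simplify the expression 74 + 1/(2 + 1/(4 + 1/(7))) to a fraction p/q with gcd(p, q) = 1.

4839/65

a_0 = 74: 74/1
a_1 = 2: 149/2
a_2 = 4: 670/9
a_3 = 7: 4839/65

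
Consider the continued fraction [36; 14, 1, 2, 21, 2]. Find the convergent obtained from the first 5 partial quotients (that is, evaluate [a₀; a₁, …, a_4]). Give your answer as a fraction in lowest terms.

33868/939

a_0 = 36: 36/1
a_1 = 14: 505/14
a_2 = 1: 541/15
a_3 = 2: 1587/44
a_4 = 21: 33868/939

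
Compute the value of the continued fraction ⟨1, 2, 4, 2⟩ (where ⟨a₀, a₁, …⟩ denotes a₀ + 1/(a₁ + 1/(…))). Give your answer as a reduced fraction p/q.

29/20

Compute successive convergents:
a_0 = 1: 1/1
a_1 = 2: 3/2
a_2 = 4: 13/9
a_3 = 2: 29/20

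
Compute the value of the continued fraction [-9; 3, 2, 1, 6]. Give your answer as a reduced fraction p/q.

a_0 = -9: -9/1
a_1 = 3: -26/3
a_2 = 2: -61/7
a_3 = 1: -87/10
a_4 = 6: -583/67

-583/67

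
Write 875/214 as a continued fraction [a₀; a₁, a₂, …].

875 = 4·214 + 19, so a_0 = 4
214 = 11·19 + 5, so a_1 = 11
19 = 3·5 + 4, so a_2 = 3
5 = 1·4 + 1, so a_3 = 1
4 = 4·1 + 0, so a_4 = 4

[4; 11, 3, 1, 4]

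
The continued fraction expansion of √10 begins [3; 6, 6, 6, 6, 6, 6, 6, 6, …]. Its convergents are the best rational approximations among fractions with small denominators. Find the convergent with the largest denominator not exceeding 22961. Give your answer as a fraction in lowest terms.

a_0 = 3: 3/1  (≤ bound)
a_1 = 6: 19/6  (≤ bound)
a_2 = 6: 117/37  (≤ bound)
a_3 = 6: 721/228  (≤ bound)
a_4 = 6: 4443/1405  (≤ bound)
a_5 = 6: 27379/8658  (≤ bound)
a_6 = 6: 168717/53353  (> 22961, stop)

27379/8658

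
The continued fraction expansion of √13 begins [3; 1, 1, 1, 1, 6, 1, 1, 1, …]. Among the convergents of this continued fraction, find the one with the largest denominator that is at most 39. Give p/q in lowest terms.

a_0 = 3: 3/1  (≤ bound)
a_1 = 1: 4/1  (≤ bound)
a_2 = 1: 7/2  (≤ bound)
a_3 = 1: 11/3  (≤ bound)
a_4 = 1: 18/5  (≤ bound)
a_5 = 6: 119/33  (≤ bound)
a_6 = 1: 137/38  (≤ bound)
a_7 = 1: 256/71  (> 39, stop)

137/38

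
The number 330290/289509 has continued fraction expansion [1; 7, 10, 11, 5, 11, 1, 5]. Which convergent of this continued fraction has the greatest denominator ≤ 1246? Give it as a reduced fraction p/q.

899/788

a_0 = 1: 1/1  (≤ bound)
a_1 = 7: 8/7  (≤ bound)
a_2 = 10: 81/71  (≤ bound)
a_3 = 11: 899/788  (≤ bound)
a_4 = 5: 4576/4011  (> 1246, stop)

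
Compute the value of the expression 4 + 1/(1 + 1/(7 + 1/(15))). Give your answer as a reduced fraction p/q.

Work from the innermost term outward:
Start with 15.
7 + 1/(15/1) = 7 + 1/15 = 106/15
1 + 1/(106/15) = 1 + 15/106 = 121/106
4 + 1/(121/106) = 4 + 106/121 = 590/121

590/121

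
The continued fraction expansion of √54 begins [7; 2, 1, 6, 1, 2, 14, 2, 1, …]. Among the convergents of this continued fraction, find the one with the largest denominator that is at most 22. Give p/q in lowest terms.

a_0 = 7: 7/1  (≤ bound)
a_1 = 2: 15/2  (≤ bound)
a_2 = 1: 22/3  (≤ bound)
a_3 = 6: 147/20  (≤ bound)
a_4 = 1: 169/23  (> 22, stop)

147/20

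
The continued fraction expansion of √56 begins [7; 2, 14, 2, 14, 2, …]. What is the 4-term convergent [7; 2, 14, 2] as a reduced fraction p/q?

Start with 2.
14 + 1/(2/1) = 14 + 1/2 = 29/2
2 + 1/(29/2) = 2 + 2/29 = 60/29
7 + 1/(60/29) = 7 + 29/60 = 449/60

449/60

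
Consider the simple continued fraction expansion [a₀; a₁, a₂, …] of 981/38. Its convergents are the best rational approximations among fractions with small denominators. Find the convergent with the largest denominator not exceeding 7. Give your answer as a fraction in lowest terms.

129/5

List convergents until the denominator exceeds the bound:
a_0 = 25: 25/1  (≤ bound)
a_1 = 1: 26/1  (≤ bound)
a_2 = 4: 129/5  (≤ bound)
a_3 = 2: 284/11  (> 7, stop)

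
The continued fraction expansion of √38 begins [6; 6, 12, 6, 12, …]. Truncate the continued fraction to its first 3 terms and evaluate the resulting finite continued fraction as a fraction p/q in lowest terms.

Starting at the tail and folding back:
Start with 12.
6 + 1/(12/1) = 6 + 1/12 = 73/12
6 + 1/(73/12) = 6 + 12/73 = 450/73

450/73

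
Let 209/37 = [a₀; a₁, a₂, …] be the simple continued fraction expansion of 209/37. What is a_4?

209 = 5·37 + 24, so a_0 = 5
37 = 1·24 + 13, so a_1 = 1
24 = 1·13 + 11, so a_2 = 1
13 = 1·11 + 2, so a_3 = 1
11 = 5·2 + 1, so a_4 = 5

5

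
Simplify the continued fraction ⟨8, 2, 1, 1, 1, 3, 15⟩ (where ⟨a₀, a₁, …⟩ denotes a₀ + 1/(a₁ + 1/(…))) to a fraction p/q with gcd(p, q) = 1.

3712/443

Work from the innermost term outward:
Start with 15.
3 + 1/(15/1) = 3 + 1/15 = 46/15
1 + 1/(46/15) = 1 + 15/46 = 61/46
1 + 1/(61/46) = 1 + 46/61 = 107/61
1 + 1/(107/61) = 1 + 61/107 = 168/107
2 + 1/(168/107) = 2 + 107/168 = 443/168
8 + 1/(443/168) = 8 + 168/443 = 3712/443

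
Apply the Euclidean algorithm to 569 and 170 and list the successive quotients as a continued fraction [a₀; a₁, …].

[3; 2, 1, 7, 2, 3]

Run the Euclidean algorithm, recording each quotient:
⌊569/170⌋ = 3, remainder 59
⌊170/59⌋ = 2, remainder 52
⌊59/52⌋ = 1, remainder 7
⌊52/7⌋ = 7, remainder 3
⌊7/3⌋ = 2, remainder 1
⌊3/1⌋ = 3, remainder 0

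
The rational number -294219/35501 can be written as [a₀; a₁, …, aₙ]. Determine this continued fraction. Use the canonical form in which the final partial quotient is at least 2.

Run the Euclidean algorithm, recording each quotient:
-294219 ÷ 35501 → quotient -9, remainder 25290
35501 ÷ 25290 → quotient 1, remainder 10211
25290 ÷ 10211 → quotient 2, remainder 4868
10211 ÷ 4868 → quotient 2, remainder 475
4868 ÷ 475 → quotient 10, remainder 118
475 ÷ 118 → quotient 4, remainder 3
118 ÷ 3 → quotient 39, remainder 1
3 ÷ 1 → quotient 3, remainder 0

[-9; 1, 2, 2, 10, 4, 39, 3]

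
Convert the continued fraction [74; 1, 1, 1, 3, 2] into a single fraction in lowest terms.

a_0 = 74: 74/1
a_1 = 1: 75/1
a_2 = 1: 149/2
a_3 = 1: 224/3
a_4 = 3: 821/11
a_5 = 2: 1866/25

1866/25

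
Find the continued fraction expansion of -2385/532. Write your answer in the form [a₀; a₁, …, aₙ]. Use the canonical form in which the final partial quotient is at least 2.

Run the Euclidean algorithm, recording each quotient:
-2385 ÷ 532 → quotient -5, remainder 275
532 ÷ 275 → quotient 1, remainder 257
275 ÷ 257 → quotient 1, remainder 18
257 ÷ 18 → quotient 14, remainder 5
18 ÷ 5 → quotient 3, remainder 3
5 ÷ 3 → quotient 1, remainder 2
3 ÷ 2 → quotient 1, remainder 1
2 ÷ 1 → quotient 2, remainder 0

[-5; 1, 1, 14, 3, 1, 1, 2]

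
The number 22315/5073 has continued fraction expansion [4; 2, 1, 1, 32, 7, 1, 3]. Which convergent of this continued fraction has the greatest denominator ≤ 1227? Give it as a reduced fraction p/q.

List convergents until the denominator exceeds the bound:
a_0 = 4: 4/1  (≤ bound)
a_1 = 2: 9/2  (≤ bound)
a_2 = 1: 13/3  (≤ bound)
a_3 = 1: 22/5  (≤ bound)
a_4 = 32: 717/163  (≤ bound)
a_5 = 7: 5041/1146  (≤ bound)
a_6 = 1: 5758/1309  (> 1227, stop)

5041/1146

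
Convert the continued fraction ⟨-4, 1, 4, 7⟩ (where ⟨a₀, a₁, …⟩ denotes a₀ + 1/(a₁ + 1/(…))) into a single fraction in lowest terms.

-115/36

a_0 = -4: -4/1
a_1 = 1: -3/1
a_2 = 4: -16/5
a_3 = 7: -115/36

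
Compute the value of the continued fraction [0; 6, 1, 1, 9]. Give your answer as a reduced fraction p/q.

a_0 = 0: 0/1
a_1 = 6: 1/6
a_2 = 1: 1/7
a_3 = 1: 2/13
a_4 = 9: 19/124

19/124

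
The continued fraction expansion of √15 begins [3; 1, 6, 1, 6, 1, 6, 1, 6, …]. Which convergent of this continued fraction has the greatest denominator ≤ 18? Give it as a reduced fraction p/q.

31/8

List convergents until the denominator exceeds the bound:
a_0 = 3: 3/1  (≤ bound)
a_1 = 1: 4/1  (≤ bound)
a_2 = 6: 27/7  (≤ bound)
a_3 = 1: 31/8  (≤ bound)
a_4 = 6: 213/55  (> 18, stop)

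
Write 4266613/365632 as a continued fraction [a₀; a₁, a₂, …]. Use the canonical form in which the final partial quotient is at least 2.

[11; 1, 2, 44, 2, 27, 4, 12]

4266613 ÷ 365632 → quotient 11, remainder 244661
365632 ÷ 244661 → quotient 1, remainder 120971
244661 ÷ 120971 → quotient 2, remainder 2719
120971 ÷ 2719 → quotient 44, remainder 1335
2719 ÷ 1335 → quotient 2, remainder 49
1335 ÷ 49 → quotient 27, remainder 12
49 ÷ 12 → quotient 4, remainder 1
12 ÷ 1 → quotient 12, remainder 0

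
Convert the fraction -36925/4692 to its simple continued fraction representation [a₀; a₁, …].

-36925 = -8·4692 + 611, so a_0 = -8
4692 = 7·611 + 415, so a_1 = 7
611 = 1·415 + 196, so a_2 = 1
415 = 2·196 + 23, so a_3 = 2
196 = 8·23 + 12, so a_4 = 8
23 = 1·12 + 11, so a_5 = 1
12 = 1·11 + 1, so a_6 = 1
11 = 11·1 + 0, so a_7 = 11

[-8; 7, 1, 2, 8, 1, 1, 11]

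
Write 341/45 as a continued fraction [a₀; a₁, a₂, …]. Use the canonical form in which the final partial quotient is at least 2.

341 ÷ 45 → quotient 7, remainder 26
45 ÷ 26 → quotient 1, remainder 19
26 ÷ 19 → quotient 1, remainder 7
19 ÷ 7 → quotient 2, remainder 5
7 ÷ 5 → quotient 1, remainder 2
5 ÷ 2 → quotient 2, remainder 1
2 ÷ 1 → quotient 2, remainder 0

[7; 1, 1, 2, 1, 2, 2]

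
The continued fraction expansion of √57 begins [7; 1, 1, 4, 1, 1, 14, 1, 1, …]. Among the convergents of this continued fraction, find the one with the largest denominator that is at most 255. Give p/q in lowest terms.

151/20

List convergents until the denominator exceeds the bound:
a_0 = 7: 7/1  (≤ bound)
a_1 = 1: 8/1  (≤ bound)
a_2 = 1: 15/2  (≤ bound)
a_3 = 4: 68/9  (≤ bound)
a_4 = 1: 83/11  (≤ bound)
a_5 = 1: 151/20  (≤ bound)
a_6 = 14: 2197/291  (> 255, stop)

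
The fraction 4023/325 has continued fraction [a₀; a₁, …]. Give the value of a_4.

4023 ÷ 325 → quotient 12, remainder 123
325 ÷ 123 → quotient 2, remainder 79
123 ÷ 79 → quotient 1, remainder 44
79 ÷ 44 → quotient 1, remainder 35
44 ÷ 35 → quotient 1, remainder 9

1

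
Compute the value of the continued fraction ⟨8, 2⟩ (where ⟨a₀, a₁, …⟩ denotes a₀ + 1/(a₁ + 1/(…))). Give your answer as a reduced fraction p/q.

17/2

Work from the innermost term outward:
Start with 2.
8 + 1/(2/1) = 8 + 1/2 = 17/2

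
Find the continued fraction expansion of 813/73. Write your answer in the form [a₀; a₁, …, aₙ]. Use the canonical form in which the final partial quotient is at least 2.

[11; 7, 3, 3]

Repeatedly divide and take the remainder:
813 = 11·73 + 10, so a_0 = 11
73 = 7·10 + 3, so a_1 = 7
10 = 3·3 + 1, so a_2 = 3
3 = 3·1 + 0, so a_3 = 3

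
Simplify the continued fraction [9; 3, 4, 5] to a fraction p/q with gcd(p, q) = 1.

Collapse the nested fraction from the inside out:
Start with 5.
4 + 1/(5/1) = 4 + 1/5 = 21/5
3 + 1/(21/5) = 3 + 5/21 = 68/21
9 + 1/(68/21) = 9 + 21/68 = 633/68

633/68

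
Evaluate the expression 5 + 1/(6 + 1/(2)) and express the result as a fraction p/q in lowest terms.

67/13

a_0 = 5: 5/1
a_1 = 6: 31/6
a_2 = 2: 67/13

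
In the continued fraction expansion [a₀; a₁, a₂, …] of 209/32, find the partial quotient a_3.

⌊209/32⌋ = 6, remainder 17
⌊32/17⌋ = 1, remainder 15
⌊17/15⌋ = 1, remainder 2
⌊15/2⌋ = 7, remainder 1

7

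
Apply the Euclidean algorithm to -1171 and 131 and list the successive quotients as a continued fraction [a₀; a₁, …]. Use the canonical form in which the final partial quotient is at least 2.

Repeatedly divide and take the remainder:
⌊-1171/131⌋ = -9, remainder 8
⌊131/8⌋ = 16, remainder 3
⌊8/3⌋ = 2, remainder 2
⌊3/2⌋ = 1, remainder 1
⌊2/1⌋ = 2, remainder 0

[-9; 16, 2, 1, 2]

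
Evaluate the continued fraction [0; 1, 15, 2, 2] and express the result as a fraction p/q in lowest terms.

77/82

Start with 2.
2 + 1/(2/1) = 2 + 1/2 = 5/2
15 + 1/(5/2) = 15 + 2/5 = 77/5
1 + 1/(77/5) = 1 + 5/77 = 82/77
0 + 1/(82/77) = 0 + 77/82 = 77/82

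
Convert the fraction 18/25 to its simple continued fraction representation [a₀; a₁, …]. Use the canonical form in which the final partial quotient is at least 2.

[0; 1, 2, 1, 1, 3]

⌊18/25⌋ = 0, remainder 18
⌊25/18⌋ = 1, remainder 7
⌊18/7⌋ = 2, remainder 4
⌊7/4⌋ = 1, remainder 3
⌊4/3⌋ = 1, remainder 1
⌊3/1⌋ = 3, remainder 0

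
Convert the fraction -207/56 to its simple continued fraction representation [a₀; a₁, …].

[-4; 3, 3, 2, 2]

Repeatedly divide and take the remainder:
⌊-207/56⌋ = -4, remainder 17
⌊56/17⌋ = 3, remainder 5
⌊17/5⌋ = 3, remainder 2
⌊5/2⌋ = 2, remainder 1
⌊2/1⌋ = 2, remainder 0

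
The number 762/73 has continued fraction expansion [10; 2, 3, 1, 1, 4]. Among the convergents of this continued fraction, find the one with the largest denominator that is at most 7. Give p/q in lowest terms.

73/7

List convergents until the denominator exceeds the bound:
a_0 = 10: 10/1  (≤ bound)
a_1 = 2: 21/2  (≤ bound)
a_2 = 3: 73/7  (≤ bound)
a_3 = 1: 94/9  (> 7, stop)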